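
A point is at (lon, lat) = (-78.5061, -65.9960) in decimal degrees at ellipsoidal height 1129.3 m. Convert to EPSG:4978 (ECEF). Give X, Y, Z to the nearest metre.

WGS84: a = 6378137 m, e² = 0.006694380; N(φ) = a/√(1−e²sin²φ) = 6396027.887 m.
X = (N+h)·cosφ·cosλ = 518556.877 m; Y = (N+h)·cosφ·sinλ = -2550178.180 m; Z = (N(1−e²)+h)·sinφ = -5804797.762 m.

X 518557 m, Y -2550178 m, Z -5804798 m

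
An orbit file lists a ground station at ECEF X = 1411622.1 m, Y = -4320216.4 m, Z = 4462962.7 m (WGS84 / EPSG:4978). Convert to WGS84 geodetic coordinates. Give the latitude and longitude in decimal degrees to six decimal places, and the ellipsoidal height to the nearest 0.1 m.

lat 44.670600°, lon -71.905300°, h 2237.0 m

λ = atan2(Y, X) = -71.90529963°; p = √(X²+Y²) = 4544991.4 m.
Bowring's method on WGS84 (a = 6378137 m, b = 6356752.314 m) gives φ = 44.67060020°, h = 2237.045 m.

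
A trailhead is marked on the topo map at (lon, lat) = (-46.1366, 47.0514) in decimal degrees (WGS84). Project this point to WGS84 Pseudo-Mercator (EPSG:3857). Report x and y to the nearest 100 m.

x -5135900 m, y 5950500 m

Web Mercator is spherical with R = a = 6378137 m.
x = R·λ = 6378137 × -0.805235576 = -5135902.819 m.
y = R·ln tan(π/4 + φ/2) = 6378137 × 0.932947646 = 5950467.900 m.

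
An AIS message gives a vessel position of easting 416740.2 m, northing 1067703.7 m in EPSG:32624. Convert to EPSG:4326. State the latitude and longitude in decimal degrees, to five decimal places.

Zone 24N: λ₀ = -39°, k₀ = 0.9996, false easting 500000 m.
Meridian distance M = (N − FN)/k₀ = 1068131.0 m.
Inverse transverse Mercator on WGS84 gives φ = 9.65809984°, λ = -39.75889985°.

lat 9.65810°, lon -39.75890°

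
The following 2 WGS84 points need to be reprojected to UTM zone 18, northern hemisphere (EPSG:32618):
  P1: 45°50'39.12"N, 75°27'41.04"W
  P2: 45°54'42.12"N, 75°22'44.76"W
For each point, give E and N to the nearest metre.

P1: E 464173 m, N 5076841 m; P2: E 470599 m, N 5084307 m

UTM zone 18N: λ₀ = -75°, k₀ = 0.9996.
P1 (45.8442°, -75.4614°) → (464172.598, 5076840.779) m.
P2 (45.9117°, -75.3791°) → (470598.757, 5084306.697) m.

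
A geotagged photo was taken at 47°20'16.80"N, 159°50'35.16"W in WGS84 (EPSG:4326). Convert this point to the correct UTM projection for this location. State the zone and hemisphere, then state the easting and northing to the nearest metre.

Longitude -159.8431° lies in the 6° band [-162°, -156°), giving zone 4; latitude is north of the equator, so 4N.
Zone 4 central meridian λ₀ = 6×4 − 183 = -159°; Δλ = -0.8431°.
Transverse Mercator on WGS84 with k₀ = 0.9996 gives E = 436308.363 m, N = 5243070.547 m.

Zone 4N: E 436308 m, N 5243071 m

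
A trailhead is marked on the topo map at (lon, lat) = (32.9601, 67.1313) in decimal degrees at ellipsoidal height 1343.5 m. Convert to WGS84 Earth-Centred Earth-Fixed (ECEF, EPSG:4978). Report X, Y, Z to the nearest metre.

X 2086105 m, Y 1352668 m, Z 5855357 m

WGS84: a = 6378137 m, e² = 0.006694380; N(φ) = a/√(1−e²sin²φ) = 6396339.231 m.
X = (N+h)·cosφ·cosλ = 2086105.369 m; Y = (N+h)·cosφ·sinλ = 1352668.203 m; Z = (N(1−e²)+h)·sinφ = 5855357.243 m.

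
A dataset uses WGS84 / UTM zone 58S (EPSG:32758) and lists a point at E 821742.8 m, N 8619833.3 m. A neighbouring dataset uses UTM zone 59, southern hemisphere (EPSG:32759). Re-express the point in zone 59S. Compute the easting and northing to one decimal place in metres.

E 169465.9 m, N 8619733.8 m

UTM 58S → geographic: φ = -12.46860020°, λ = 167.95960004°.
UTM 59S (λ₀ = 171°) forward: E = 169465.880 m, N = 8619733.824 m.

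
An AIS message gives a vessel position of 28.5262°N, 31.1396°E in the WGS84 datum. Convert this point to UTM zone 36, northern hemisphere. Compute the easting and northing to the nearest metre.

Zone 36 central meridian λ₀ = 6×36 − 183 = 33°; Δλ = -1.8604°.
Transverse Mercator on WGS84 with k₀ = 0.9996 gives E = 317959.508 m, N = 3156906.200 m.

E 317960 m, N 3156906 m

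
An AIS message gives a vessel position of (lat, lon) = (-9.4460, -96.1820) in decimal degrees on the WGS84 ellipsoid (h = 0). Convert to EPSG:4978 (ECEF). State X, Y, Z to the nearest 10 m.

WGS84: a = 6378137 m, e² = 0.006694380; N(φ) = a/√(1−e²sin²φ) = 6378712.103 m.
X = (N+h)·cosφ·cosλ = -677590.620 m; Y = (N+h)·cosφ·sinλ = -6255631.092 m; Z = (N(1−e²)+h)·sinφ = -1039853.260 m.

X -677590 m, Y -6255630 m, Z -1039850 m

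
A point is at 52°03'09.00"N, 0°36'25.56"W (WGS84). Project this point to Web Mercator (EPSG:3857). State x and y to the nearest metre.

x -67582 m, y 6809624 m

Web Mercator is spherical with R = a = 6378137 m.
x = R·λ = 6378137 × -0.010595894 = -67582.063 m.
y = R·ln tan(π/4 + φ/2) = 6378137 × 1.067650899 = 6809623.700 m.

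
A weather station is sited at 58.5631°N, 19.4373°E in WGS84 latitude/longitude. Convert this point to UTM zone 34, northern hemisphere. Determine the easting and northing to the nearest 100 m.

E 409100 m, N 6492500 m

Zone 34 central meridian λ₀ = 6×34 − 183 = 21°; Δλ = -1.5627°.
Transverse Mercator on WGS84 with k₀ = 0.9996 gives E = 409089.719 m, N = 6492462.491 m.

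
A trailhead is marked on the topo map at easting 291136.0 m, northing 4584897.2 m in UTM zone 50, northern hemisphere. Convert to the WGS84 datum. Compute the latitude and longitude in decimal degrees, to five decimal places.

lat 41.38850°, lon 114.50190°

Zone 50N: λ₀ = 117°, k₀ = 0.9996, false easting 500000 m.
Meridian distance M = (N − FN)/k₀ = 4586731.9 m.
Inverse transverse Mercator on WGS84 gives φ = 41.38850040°, λ = 114.50190017°.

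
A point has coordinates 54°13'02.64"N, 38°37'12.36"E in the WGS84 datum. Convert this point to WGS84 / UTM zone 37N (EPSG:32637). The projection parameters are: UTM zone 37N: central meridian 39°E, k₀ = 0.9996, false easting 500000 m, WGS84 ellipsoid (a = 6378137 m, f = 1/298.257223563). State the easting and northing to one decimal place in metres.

E 475227.7 m, N 6007776.8 m

Zone 37 central meridian λ₀ = 6×37 − 183 = 39°; Δλ = -0.3799°.
Transverse Mercator on WGS84 with k₀ = 0.9996 gives E = 475227.716 m, N = 6007776.755 m.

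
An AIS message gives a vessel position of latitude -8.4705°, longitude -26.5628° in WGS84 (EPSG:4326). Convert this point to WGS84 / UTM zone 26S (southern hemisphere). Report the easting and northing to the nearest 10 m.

E 548120 m, N 9063660 m

Zone 26 central meridian λ₀ = 6×26 − 183 = -27°; Δλ = +0.4372°.
Transverse Mercator on WGS84 with k₀ = 0.9996 gives E = 548122.683 m, N = 9063659.998 m.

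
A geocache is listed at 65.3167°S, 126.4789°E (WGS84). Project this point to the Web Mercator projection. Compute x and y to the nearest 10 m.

Web Mercator is spherical with R = a = 6378137 m.
x = R·λ = 6378137 × 2.207473239 = 14079566.744 m.
y = R·ln tan(π/4 + φ/2) = 6378137 × -1.519611520 = -9692290.460 m.

x 14079570 m, y -9692290 m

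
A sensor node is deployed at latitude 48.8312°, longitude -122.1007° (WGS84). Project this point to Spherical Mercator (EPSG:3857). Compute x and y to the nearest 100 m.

x -13592200 m, y 6246300 m

Web Mercator is spherical with R = a = 6378137 m.
x = R·λ = 6378137 × -2.131059234 = -13592187.750 m.
y = R·ln tan(π/4 + φ/2) = 6378137 × 0.979324833 = 6246267.950 m.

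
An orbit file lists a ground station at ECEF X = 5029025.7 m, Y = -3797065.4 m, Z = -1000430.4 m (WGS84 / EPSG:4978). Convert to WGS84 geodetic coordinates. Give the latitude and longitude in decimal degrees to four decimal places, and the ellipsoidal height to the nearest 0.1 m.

lat -9.0808°, lon -37.0539°, h 2804.0 m

λ = atan2(Y, X) = -37.05390024°; p = √(X²+Y²) = 6301492.3 m.
Bowring's method on WGS84 (a = 6378137 m, b = 6356752.314 m) gives φ = -9.08079992°, h = 2804.031 m.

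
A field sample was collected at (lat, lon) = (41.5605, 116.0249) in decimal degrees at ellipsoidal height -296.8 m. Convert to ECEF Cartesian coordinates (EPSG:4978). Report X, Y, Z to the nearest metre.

X -2096974 m, Y 4294696 m, Z 4209006 m

WGS84: a = 6378137 m, e² = 0.006694380; N(φ) = a/√(1−e²sin²φ) = 6387553.725 m.
X = (N+h)·cosφ·cosλ = -2096974.248 m; Y = (N+h)·cosφ·sinλ = 4294696.313 m; Z = (N(1−e²)+h)·sinφ = 4209005.526 m.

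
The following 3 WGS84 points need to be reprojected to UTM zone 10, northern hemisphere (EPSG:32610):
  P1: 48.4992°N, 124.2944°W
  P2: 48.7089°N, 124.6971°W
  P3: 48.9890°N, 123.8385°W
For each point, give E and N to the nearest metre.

UTM zone 10N: λ₀ = -123°, k₀ = 0.9996.
P1 (48.4992°, -124.2944°) → (404379.754, 5372595.658) m.
P2 (48.7089°, -124.6971°) → (375150.381, 5396485.881) m.
P3 (48.9890°, -123.8385°) → (438656.790, 5426571.683) m.

P1: E 404380 m, N 5372596 m; P2: E 375150 m, N 5396486 m; P3: E 438657 m, N 5426572 m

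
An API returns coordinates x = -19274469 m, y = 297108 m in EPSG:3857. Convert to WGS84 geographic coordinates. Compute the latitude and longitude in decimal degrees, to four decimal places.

R = 6378137 m. λ = x/R = -173.14550096°.
φ = 2·arctan(exp(y/R)) − 90° = 2·arctan(1.04768) − 90° = 2.66800186°.

lat 2.6680°, lon -173.1455°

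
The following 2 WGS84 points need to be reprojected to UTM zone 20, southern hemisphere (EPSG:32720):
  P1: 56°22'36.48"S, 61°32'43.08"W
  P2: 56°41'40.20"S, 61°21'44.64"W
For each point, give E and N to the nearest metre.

P1: E 589838 m, N 3751033 m; P2: E 600289 m, N 3715422 m

UTM zone 20S: λ₀ = -63°, k₀ = 0.9996.
P1 (-56.3768°, -61.5453°) → (589838.038, 3751032.563) m.
P2 (-56.6945°, -61.3624°) → (600289.033, 3715422.136) m.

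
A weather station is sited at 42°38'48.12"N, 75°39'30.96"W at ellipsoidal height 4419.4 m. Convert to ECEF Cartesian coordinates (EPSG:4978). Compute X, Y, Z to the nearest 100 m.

WGS84: a = 6378137 m, e² = 0.006694380; N(φ) = a/√(1−e²sin²φ) = 6387958.185 m.
X = (N+h)·cosφ·cosλ = 1164652.133 m; Y = (N+h)·cosφ·sinλ = -4555357.547 m; Z = (N(1−e²)+h)·sinφ = 4301709.393 m.

X 1164700 m, Y -4555400 m, Z 4301700 m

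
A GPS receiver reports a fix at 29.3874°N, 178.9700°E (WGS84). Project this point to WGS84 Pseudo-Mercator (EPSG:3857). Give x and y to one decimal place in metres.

x 19922849.3 m, y 3425046.4 m

Web Mercator is spherical with R = a = 6378137 m.
x = R·λ = 6378137 × 3.123615762 = 19922849.267 m.
y = R·ln tan(π/4 + φ/2) = 6378137 × 0.536997933 = 3425046.383 m.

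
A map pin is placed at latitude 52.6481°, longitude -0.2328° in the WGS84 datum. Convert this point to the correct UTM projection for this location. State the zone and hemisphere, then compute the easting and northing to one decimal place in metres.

Longitude -0.2328° lies in the 6° band [-6°, 0°), giving zone 30; latitude is north of the equator, so 30N.
Zone 30 central meridian λ₀ = 6×30 − 183 = -3°; Δλ = +2.7672°.
Transverse Mercator on WGS84 with k₀ = 0.9996 gives E = 687195.030 m, N = 5836720.358 m.

Zone 30N: E 687195.0 m, N 5836720.4 m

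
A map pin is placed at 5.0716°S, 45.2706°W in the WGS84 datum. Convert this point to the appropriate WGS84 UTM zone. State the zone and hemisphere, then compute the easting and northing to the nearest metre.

Zone 23S: E 470006 m, N 9439415 m

Longitude -45.2706° lies in the 6° band [-48°, -42°), giving zone 23; latitude is south of the equator, so 23S.
Zone 23 central meridian λ₀ = 6×23 − 183 = -45°; Δλ = -0.2706°.
Transverse Mercator on WGS84 with k₀ = 0.9996 gives E = 470005.984 m, N = 9439414.878 m.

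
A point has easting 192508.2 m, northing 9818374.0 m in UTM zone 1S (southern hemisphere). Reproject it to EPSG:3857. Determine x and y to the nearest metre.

x -20011170 m, y -182734 m

Unproject from UTM 1S (λ₀ = -177°) → φ = -1.64130021°, λ = -179.76340033°.
Web Mercator (R = 6378137 m): x = -20011170.188 m, y = -182733.697 m.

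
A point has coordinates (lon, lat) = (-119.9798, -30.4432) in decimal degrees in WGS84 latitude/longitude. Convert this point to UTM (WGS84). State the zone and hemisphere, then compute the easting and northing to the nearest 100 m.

Longitude -119.9798° lies in the 6° band [-120°, -114°), giving zone 11; latitude is south of the equator, so 11S.
Zone 11 central meridian λ₀ = 6×11 − 183 = -117°; Δλ = -2.9798°.
Transverse Mercator on WGS84 with k₀ = 0.9996 gives E = 213827.594 m, N = 6628330.197 m.

Zone 11S: E 213800 m, N 6628300 m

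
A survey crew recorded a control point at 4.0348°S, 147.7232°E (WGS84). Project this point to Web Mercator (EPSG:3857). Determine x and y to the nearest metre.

x 16444471 m, y -449524 m

Web Mercator is spherical with R = a = 6378137 m.
x = R·λ = 6378137 × 2.578256222 = 16444471.402 m.
y = R·ln tan(π/4 + φ/2) = 6378137 × -0.070478820 = -449523.570 m.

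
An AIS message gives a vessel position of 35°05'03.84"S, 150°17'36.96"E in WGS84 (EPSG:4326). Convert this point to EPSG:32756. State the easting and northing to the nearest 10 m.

E 253260 m, N 6114250 m

Zone 56 central meridian λ₀ = 6×56 − 183 = 153°; Δλ = -2.7064°.
Transverse Mercator on WGS84 with k₀ = 0.9996 gives E = 253258.990 m, N = 6114246.228 m.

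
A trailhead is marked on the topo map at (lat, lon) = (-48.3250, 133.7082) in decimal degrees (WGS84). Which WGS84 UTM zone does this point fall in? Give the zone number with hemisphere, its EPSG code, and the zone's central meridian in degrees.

UTM zone = ⌊(λ + 180)/6⌋ + 1; 133.7082° ∈ [132°, 138°) → zone 53.
Hemisphere: S (φ < 0).
Central meridian λ₀ = 6×53 − 183 = 135°.
EPSG code: 32753.

Zone 53S (EPSG:32753), central meridian 135°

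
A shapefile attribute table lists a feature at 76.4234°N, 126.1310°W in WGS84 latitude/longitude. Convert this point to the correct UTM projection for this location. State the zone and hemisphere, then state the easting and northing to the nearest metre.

Longitude -126.1310° lies in the 6° band [-132°, -126°), giving zone 9; latitude is north of the equator, so 9N.
Zone 9 central meridian λ₀ = 6×9 − 183 = -129°; Δλ = +2.8690°.
Transverse Mercator on WGS84 with k₀ = 0.9996 gives E = 575152.083 m, N = 8484259.960 m.

Zone 9N: E 575152 m, N 8484260 m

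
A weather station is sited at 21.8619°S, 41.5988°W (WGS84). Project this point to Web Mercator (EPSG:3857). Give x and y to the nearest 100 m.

Web Mercator is spherical with R = a = 6378137 m.
x = R·λ = 6378137 × -0.726036025 = -4630757.234 m.
y = R·ln tan(π/4 + φ/2) = 6378137 × -0.391172647 = -2494952.733 m.

x -4630800 m, y -2495000 m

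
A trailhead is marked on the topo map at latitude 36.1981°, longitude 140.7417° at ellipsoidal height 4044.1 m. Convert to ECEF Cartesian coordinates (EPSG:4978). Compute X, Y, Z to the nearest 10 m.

X -3992540 m, Y 3263000 m, Z 3748340 m

WGS84: a = 6378137 m, e² = 0.006694380; N(φ) = a/√(1−e²sin²φ) = 6385596.186 m.
X = (N+h)·cosφ·cosλ = -3992536.865 m; Y = (N+h)·cosφ·sinλ = 3263004.012 m; Z = (N(1−e²)+h)·sinφ = 3748340.944 m.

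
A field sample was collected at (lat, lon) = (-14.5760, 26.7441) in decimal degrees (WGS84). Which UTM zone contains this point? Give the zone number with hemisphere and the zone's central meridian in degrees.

UTM zone = ⌊(λ + 180)/6⌋ + 1; 26.7441° ∈ [24°, 30°) → zone 35.
Hemisphere: S (φ < 0).
Central meridian λ₀ = 6×35 − 183 = 27°.

Zone 35S, central meridian 27°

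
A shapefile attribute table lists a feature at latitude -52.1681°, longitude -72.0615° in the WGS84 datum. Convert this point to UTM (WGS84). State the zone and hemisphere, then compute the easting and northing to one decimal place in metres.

Longitude -72.0615° lies in the 6° band [-78°, -72°), giving zone 18; latitude is south of the equator, so 18S.
Zone 18 central meridian λ₀ = 6×18 − 183 = -75°; Δλ = +2.9385°.
Transverse Mercator on WGS84 with k₀ = 0.9996 gives E = 700951.374 m, N = 4216193.443 m.

Zone 18S: E 700951.4 m, N 4216193.4 m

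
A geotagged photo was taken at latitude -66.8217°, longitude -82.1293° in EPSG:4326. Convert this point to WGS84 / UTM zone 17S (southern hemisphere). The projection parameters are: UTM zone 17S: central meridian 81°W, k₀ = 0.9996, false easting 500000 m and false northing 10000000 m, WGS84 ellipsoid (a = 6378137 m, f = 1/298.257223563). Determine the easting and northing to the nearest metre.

Zone 17 central meridian λ₀ = 6×17 − 183 = -81°; Δλ = -1.1293°.
Transverse Mercator on WGS84 with k₀ = 0.9996 gives E = 450401.612 m, N = 2588046.698 m.

E 450402 m, N 2588047 m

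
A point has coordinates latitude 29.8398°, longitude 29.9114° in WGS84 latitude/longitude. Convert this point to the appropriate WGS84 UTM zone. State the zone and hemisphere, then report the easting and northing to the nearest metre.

Longitude 29.9114° lies in the 6° band [24°, 30°), giving zone 35; latitude is north of the equator, so 35N.
Zone 35 central meridian λ₀ = 6×35 − 183 = 27°; Δλ = +2.9114°.
Transverse Mercator on WGS84 with k₀ = 0.9996 gives E = 781309.256 m, N = 3304592.307 m.

Zone 35N: E 781309 m, N 3304592 m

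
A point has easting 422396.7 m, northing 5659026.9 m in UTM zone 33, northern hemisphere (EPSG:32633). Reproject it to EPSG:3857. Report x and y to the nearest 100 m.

x 1546500 m, y 6635000 m

Unproject from UTM 33N (λ₀ = 15°) → φ = 51.07749964°, λ = 13.89219999°.
Web Mercator (R = 6378137 m): x = 1546472.628 m, y = 6635013.978 m.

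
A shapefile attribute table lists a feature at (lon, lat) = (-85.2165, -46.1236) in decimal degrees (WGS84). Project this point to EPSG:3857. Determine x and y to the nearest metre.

Web Mercator is spherical with R = a = 6378137 m.
x = R·λ = 6378137 × -1.487308502 = -9486257.387 m.
y = R·ln tan(π/4 + φ/2) = 6378137 × -0.909384414 = -5800178.378 m.

x -9486257 m, y -5800178 m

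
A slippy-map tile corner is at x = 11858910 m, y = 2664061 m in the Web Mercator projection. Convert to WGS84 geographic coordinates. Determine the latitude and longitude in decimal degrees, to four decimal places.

lat 23.2647°, lon 106.5304°

R = 6378137 m. λ = x/R = 106.53040106°.
φ = 2·arctan(exp(y/R)) − 90° = 2·arctan(1.51844) − 90° = 23.26469862°.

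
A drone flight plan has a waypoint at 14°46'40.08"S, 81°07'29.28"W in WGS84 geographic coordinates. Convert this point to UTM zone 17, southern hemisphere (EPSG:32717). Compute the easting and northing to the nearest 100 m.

E 486600 m, N 8366200 m

Zone 17 central meridian λ₀ = 6×17 − 183 = -81°; Δλ = -0.1248°.
Transverse Mercator on WGS84 with k₀ = 0.9996 gives E = 486569.304 m, N = 8366246.343 m.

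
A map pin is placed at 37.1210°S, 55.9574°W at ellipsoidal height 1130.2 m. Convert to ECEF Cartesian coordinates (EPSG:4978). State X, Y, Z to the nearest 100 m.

WGS84: a = 6378137 m, e² = 0.006694380; N(φ) = a/√(1−e²sin²φ) = 6385926.762 m.
X = (N+h)·cosφ·cosλ = 2850996.889 m; Y = (N+h)·cosφ·sinλ = -4220005.253 m; Z = (N(1−e²)+h)·sinφ = -3828791.118 m.

X 2851000 m, Y -4220000 m, Z -3828800 m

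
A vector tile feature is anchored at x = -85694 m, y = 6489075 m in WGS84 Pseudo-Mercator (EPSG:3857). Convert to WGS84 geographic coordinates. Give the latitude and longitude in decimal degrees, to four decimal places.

R = 6378137 m. λ = x/R = -0.76980230°.
φ = 2·arctan(exp(y/R)) − 90° = 2·arctan(2.76598) − 90° = 50.24649859°.

lat 50.2465°, lon -0.7698°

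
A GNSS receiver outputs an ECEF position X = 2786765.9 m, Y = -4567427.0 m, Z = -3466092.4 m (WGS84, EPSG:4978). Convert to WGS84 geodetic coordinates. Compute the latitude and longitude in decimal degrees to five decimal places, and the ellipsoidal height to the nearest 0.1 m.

λ = atan2(Y, X) = -58.61099988°; p = √(X²+Y²) = 5350462.9 m.
Bowring's method on WGS84 (a = 6378137 m, b = 6356752.314 m) gives φ = -33.11140045°, h = 3255.911 m.

lat -33.11140°, lon -58.61100°, h 3255.9 m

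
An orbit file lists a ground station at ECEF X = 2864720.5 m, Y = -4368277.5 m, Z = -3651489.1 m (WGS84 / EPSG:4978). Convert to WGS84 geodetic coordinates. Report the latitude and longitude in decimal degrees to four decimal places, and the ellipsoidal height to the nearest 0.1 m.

λ = atan2(Y, X) = -56.74309976°; p = √(X²+Y²) = 5223836.9 m.
Bowring's method on WGS84 (a = 6378137 m, b = 6356752.314 m) gives φ = -35.13460015°, h = 2432.744 m.

lat -35.1346°, lon -56.7431°, h 2432.7 m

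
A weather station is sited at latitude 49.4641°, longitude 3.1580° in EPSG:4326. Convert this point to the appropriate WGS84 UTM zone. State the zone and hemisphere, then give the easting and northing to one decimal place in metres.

Zone 31N: E 511448.8 m, N 5479061.7 m

Longitude 3.1580° lies in the 6° band [0°, 6°), giving zone 31; latitude is north of the equator, so 31N.
Zone 31 central meridian λ₀ = 6×31 − 183 = 3°; Δλ = +0.1580°.
Transverse Mercator on WGS84 with k₀ = 0.9996 gives E = 511448.762 m, N = 5479061.657 m.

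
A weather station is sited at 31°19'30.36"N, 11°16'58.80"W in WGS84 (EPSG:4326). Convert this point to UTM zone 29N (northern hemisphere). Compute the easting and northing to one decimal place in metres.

Zone 29 central meridian λ₀ = 6×29 − 183 = -9°; Δλ = -2.2830°.
Transverse Mercator on WGS84 with k₀ = 0.9996 gives E = 282767.278 m, N = 3467882.882 m.

E 282767.3 m, N 3467882.9 m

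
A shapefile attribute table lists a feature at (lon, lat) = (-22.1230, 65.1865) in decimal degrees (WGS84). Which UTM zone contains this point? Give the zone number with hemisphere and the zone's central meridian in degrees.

Zone 27N, central meridian -21°

UTM zone = ⌊(λ + 180)/6⌋ + 1; -22.1230° ∈ [-24°, -18°) → zone 27.
Hemisphere: N (φ ≥ 0).
Central meridian λ₀ = 6×27 − 183 = -21°.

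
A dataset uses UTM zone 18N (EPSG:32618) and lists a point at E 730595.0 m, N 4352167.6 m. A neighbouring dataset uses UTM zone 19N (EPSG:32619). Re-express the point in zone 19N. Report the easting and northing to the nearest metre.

UTM 18N → geographic: φ = 39.28820037°, λ = -72.32629968°.
UTM 19N (λ₀ = -69°) forward: E = 213109.756 m, N = 4354035.836 m.

E 213110 m, N 4354036 m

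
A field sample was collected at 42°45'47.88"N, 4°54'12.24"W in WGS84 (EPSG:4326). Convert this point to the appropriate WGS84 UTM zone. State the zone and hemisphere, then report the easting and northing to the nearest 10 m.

Zone 30N: E 344260 m, N 4736290 m

Longitude -4.9034° lies in the 6° band [-6°, 0°), giving zone 30; latitude is north of the equator, so 30N.
Zone 30 central meridian λ₀ = 6×30 − 183 = -3°; Δλ = -1.9034°.
Transverse Mercator on WGS84 with k₀ = 0.9996 gives E = 344260.525 m, N = 4736286.964 m.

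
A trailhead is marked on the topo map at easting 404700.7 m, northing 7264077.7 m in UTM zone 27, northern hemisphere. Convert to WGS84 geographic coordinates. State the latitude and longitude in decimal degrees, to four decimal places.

Zone 27N: λ₀ = -21°, k₀ = 0.9996, false easting 500000 m.
Meridian distance M = (N − FN)/k₀ = 7266984.5 m.
Inverse transverse Mercator on WGS84 gives φ = 65.48510010°, λ = -23.05860052°.

lat 65.4851°, lon -23.0586°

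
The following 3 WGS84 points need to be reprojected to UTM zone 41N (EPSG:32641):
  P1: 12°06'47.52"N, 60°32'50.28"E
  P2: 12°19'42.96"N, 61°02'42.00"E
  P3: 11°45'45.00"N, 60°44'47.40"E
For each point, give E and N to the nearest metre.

P1: E 233038 m, N 1340271 m; P2: E 287404 m, N 1363665 m; P3: E 254415 m, N 1301276 m

UTM zone 41N: λ₀ = 63°, k₀ = 0.9996.
P1 (12.1132°, 60.5473°) → (233038.372, 1340270.711) m.
P2 (12.3286°, 61.0450°) → (287403.985, 1363664.664) m.
P3 (11.7625°, 60.7465°) → (254414.929, 1301276.478) m.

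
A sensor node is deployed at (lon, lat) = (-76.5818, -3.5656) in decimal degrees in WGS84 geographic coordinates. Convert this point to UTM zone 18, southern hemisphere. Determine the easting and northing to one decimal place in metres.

E 324301.4 m, N 9605738.1 m

Zone 18 central meridian λ₀ = 6×18 − 183 = -75°; Δλ = -1.5818°.
Transverse Mercator on WGS84 with k₀ = 0.9996 gives E = 324301.413 m, N = 9605738.100 m.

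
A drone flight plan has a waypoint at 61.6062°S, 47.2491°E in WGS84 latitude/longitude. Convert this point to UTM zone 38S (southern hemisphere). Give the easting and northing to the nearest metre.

Zone 38 central meridian λ₀ = 6×38 − 183 = 45°; Δλ = +2.2491°.
Transverse Mercator on WGS84 with k₀ = 0.9996 gives E = 619302.638 m, N = 3167628.039 m.

E 619303 m, N 3167628 m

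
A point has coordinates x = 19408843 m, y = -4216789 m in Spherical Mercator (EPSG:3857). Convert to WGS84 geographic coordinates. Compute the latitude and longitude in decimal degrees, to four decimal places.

lat -35.3884°, lon 174.3526°

R = 6378137 m. λ = x/R = 174.35260314°.
φ = 2·arctan(exp(y/R)) − 90° = 2·arctan(0.51627) − 90° = -35.38839835°.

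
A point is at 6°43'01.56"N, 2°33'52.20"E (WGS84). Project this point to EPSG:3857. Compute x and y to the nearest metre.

x 285479 m, y 749463 m

Web Mercator is spherical with R = a = 6378137 m.
x = R·λ = 6378137 × 0.044758969 = 285478.834 m.
y = R·ln tan(π/4 + φ/2) = 6378137 × 0.117504988 = 749462.914 m.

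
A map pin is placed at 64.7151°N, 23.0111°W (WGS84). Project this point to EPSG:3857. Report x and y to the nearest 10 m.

Web Mercator is spherical with R = a = 6378137 m.
x = R·λ = 6378137 × -0.401619460 = -2561583.935 m.
y = R·ln tan(π/4 + φ/2) = 6378137 × 1.494750676 = 9533724.595 m.

x -2561580 m, y 9533720 m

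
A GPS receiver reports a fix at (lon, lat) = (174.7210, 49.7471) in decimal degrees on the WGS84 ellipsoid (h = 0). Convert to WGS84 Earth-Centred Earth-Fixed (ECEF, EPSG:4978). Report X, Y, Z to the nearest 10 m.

WGS84: a = 6378137 m, e² = 0.006694380; N(φ) = a/√(1−e²sin²φ) = 6390608.624 m.
X = (N+h)·cosφ·cosλ = -4111857.558 m; Y = (N+h)·cosφ·sinλ = 379925.500 m; Z = (N(1−e²)+h)·sinφ = 4844660.431 m.

X -4111860 m, Y 379930 m, Z 4844660 m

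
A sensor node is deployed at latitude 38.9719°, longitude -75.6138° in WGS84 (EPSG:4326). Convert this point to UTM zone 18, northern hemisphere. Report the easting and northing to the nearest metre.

E 446829 m, N 4313837 m

Zone 18 central meridian λ₀ = 6×18 − 183 = -75°; Δλ = -0.6138°.
Transverse Mercator on WGS84 with k₀ = 0.9996 gives E = 446828.750 m, N = 4313837.434 m.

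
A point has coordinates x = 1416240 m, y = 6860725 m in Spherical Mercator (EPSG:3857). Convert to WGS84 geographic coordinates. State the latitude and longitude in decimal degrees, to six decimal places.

lat 52.333897°, lon 12.722300°

R = 6378137 m. λ = x/R = 12.72230038°.
φ = 2·arctan(exp(y/R)) − 90° = 2·arctan(2.93194) − 90° = 52.33389730°.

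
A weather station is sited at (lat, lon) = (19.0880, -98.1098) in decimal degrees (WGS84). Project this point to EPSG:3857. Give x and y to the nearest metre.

x -10921533 m, y 2165299 m

Web Mercator is spherical with R = a = 6378137 m.
x = R·λ = 6378137 × -1.712339038 = -10921532.978 m.
y = R·ln tan(π/4 + φ/2) = 6378137 × 0.339487727 = 2165299.234 m.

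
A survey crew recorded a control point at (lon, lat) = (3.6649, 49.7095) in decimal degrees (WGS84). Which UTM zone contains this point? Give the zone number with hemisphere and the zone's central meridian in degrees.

Zone 31N, central meridian 3°

UTM zone = ⌊(λ + 180)/6⌋ + 1; 3.6649° ∈ [0°, 6°) → zone 31.
Hemisphere: N (φ ≥ 0).
Central meridian λ₀ = 6×31 − 183 = 3°.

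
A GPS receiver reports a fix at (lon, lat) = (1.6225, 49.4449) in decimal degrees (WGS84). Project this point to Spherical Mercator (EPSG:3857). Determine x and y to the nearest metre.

x 180616 m, y 6350692 m

Web Mercator is spherical with R = a = 6378137 m.
x = R·λ = 6378137 × 0.028317967 = 180615.874 m.
y = R·ln tan(π/4 + φ/2) = 6378137 × 0.995696951 = 6350691.565 m.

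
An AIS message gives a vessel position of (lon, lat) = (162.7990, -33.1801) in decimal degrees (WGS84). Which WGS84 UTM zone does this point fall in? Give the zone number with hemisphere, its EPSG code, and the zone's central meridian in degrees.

Zone 58S (EPSG:32758), central meridian 165°

UTM zone = ⌊(λ + 180)/6⌋ + 1; 162.7990° ∈ [162°, 168°) → zone 58.
Hemisphere: S (φ < 0).
Central meridian λ₀ = 6×58 − 183 = 165°.
EPSG code: 32758.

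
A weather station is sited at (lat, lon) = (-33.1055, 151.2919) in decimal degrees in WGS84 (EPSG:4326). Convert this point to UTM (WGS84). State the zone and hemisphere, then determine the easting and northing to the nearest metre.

Longitude 151.2919° lies in the 6° band [150°, 156°), giving zone 56; latitude is south of the equator, so 56S.
Zone 56 central meridian λ₀ = 6×56 − 183 = 153°; Δλ = -1.7081°.
Transverse Mercator on WGS84 with k₀ = 0.9996 gives E = 340616.987 m, N = 6335719.385 m.

Zone 56S: E 340617 m, N 6335719 m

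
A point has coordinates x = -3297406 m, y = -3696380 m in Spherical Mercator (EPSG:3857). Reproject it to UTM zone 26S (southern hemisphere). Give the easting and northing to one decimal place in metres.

Web Mercator inverse (R = 6378137 m) → φ = -31.48869918°, λ = -29.62110208°.
UTM 26S forward: E = 251019.136 m, N = 6513259.883 m.

E 251019.1 m, N 6513259.9 m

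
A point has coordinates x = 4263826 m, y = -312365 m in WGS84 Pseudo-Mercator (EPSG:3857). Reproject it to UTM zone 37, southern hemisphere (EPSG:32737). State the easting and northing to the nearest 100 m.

E 422500 m, N 9689900 m

Web Mercator inverse (R = 6378137 m) → φ = -2.80490151°, λ = 38.30260065°.
UTM 37S forward: E = 422487.346 m, N = 9689948.536 m.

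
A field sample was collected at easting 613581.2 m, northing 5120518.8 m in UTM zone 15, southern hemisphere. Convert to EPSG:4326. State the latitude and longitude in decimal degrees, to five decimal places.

Zone 15S: λ₀ = -93°, k₀ = 0.9996, false easting 500000 m, false northing 10000000 m.
Meridian distance M = (N − FN)/k₀ = -4881433.8 m.
Inverse transverse Mercator on WGS84 gives φ = -44.05970012°, λ = -91.58190051°.

lat -44.05970°, lon -91.58190°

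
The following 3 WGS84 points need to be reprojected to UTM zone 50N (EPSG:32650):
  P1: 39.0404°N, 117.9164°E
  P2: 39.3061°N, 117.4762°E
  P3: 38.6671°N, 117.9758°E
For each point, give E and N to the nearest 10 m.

P1: E 579310 m, N 4321660 m; P2: E 541060 m, N 4350850 m; P3: E 584890 m, N 4280290 m

UTM zone 50N: λ₀ = 117°, k₀ = 0.9996.
P1 (39.0404°, 117.9164°) → (579308.244, 4321659.334) m.
P2 (39.3061°, 117.4762°) → (541056.828, 4350853.804) m.
P3 (38.6671°, 117.9758°) → (584891.653, 4280287.051) m.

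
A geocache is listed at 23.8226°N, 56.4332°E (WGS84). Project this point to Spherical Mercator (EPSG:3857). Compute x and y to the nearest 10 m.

x 6282120 m, y 2731810 m

Web Mercator is spherical with R = a = 6378137 m.
x = R·λ = 6378137 × 0.984945147 = 6282115.088 m.
y = R·ln tan(π/4 + φ/2) = 6378137 × 0.428307827 = 2731805.999 m.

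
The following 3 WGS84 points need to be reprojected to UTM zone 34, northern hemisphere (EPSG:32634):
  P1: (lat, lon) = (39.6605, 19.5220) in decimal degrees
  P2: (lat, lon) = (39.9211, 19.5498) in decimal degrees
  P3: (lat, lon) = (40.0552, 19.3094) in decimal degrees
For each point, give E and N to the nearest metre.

UTM zone 34N: λ₀ = 21°, k₀ = 0.9996.
P1 (39.6605°, 19.5220°) → (373213.151, 4391120.979) m.
P2 (39.9211°, 19.5498°) → (376066.645, 4420006.776) m.
P3 (40.0552°, 19.3094°) → (355803.521, 4435253.142) m.

P1: E 373213 m, N 4391121 m; P2: E 376067 m, N 4420007 m; P3: E 355804 m, N 4435253 m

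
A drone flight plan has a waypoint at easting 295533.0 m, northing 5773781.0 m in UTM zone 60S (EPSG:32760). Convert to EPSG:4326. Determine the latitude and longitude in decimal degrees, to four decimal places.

lat -38.1607°, lon 174.6662°

Zone 60S: λ₀ = 177°, k₀ = 0.9996, false easting 500000 m, false northing 10000000 m.
Meridian distance M = (N − FN)/k₀ = -4227910.2 m.
Inverse transverse Mercator on WGS84 gives φ = -38.16069989°, λ = 174.66619966°.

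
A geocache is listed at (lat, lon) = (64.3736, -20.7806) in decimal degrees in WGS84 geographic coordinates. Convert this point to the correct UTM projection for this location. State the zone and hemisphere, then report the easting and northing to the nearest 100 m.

Zone 27N: E 510600 m, N 7138700 m

Longitude -20.7806° lies in the 6° band [-24°, -18°), giving zone 27; latitude is north of the equator, so 27N.
Zone 27 central meridian λ₀ = 6×27 − 183 = -21°; Δλ = +0.2194°.
Transverse Mercator on WGS84 with k₀ = 0.9996 gives E = 510587.800 m, N = 7138664.793 m.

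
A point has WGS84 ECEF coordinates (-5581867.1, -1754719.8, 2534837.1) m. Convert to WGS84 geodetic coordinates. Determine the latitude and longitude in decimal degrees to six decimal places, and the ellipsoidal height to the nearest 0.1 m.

lat 23.563800°, lon -162.548900°, h 1907.8 m

λ = atan2(Y, X) = -162.54890011°; p = √(X²+Y²) = 5851177.8 m.
Bowring's method on WGS84 (a = 6378137 m, b = 6356752.314 m) gives φ = 23.56379990°, h = 1907.823 m.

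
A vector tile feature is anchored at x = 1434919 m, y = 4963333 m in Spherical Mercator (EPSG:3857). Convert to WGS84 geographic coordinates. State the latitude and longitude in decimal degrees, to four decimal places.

lat 40.6669°, lon 12.8901°

R = 6378137 m. λ = x/R = 12.89009669°.
φ = 2·arctan(exp(y/R)) − 90° = 2·arctan(2.17750) − 90° = 40.66690034°.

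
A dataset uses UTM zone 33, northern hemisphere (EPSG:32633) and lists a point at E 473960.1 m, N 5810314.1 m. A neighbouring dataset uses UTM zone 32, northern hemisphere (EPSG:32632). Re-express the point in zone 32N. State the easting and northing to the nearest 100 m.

UTM 33N → geographic: φ = 52.44240028°, λ = 14.61690040°.
UTM 32N (λ₀ = 9°) forward: E = 881633.101 m, N = 5825095.219 m.

E 881600 m, N 5825100 m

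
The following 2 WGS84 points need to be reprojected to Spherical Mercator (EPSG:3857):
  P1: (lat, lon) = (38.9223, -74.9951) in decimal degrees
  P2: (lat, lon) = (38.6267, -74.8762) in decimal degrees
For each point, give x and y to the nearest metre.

P1: x -8348416 m, y 4710548 m; P2: x -8335180 m, y 4668340 m

Web Mercator: x = R·λ, y = R·ln tan(π/4+φ/2), R = 6378137 m.
P1 (38.9223°, -74.9951°) → (-8348416.344, 4710547.818) m.
P2 (38.6267°, -74.8762°) → (-8335180.457, 4668339.740) m.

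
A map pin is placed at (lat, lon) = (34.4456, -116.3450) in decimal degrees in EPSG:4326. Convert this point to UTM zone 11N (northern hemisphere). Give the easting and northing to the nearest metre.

E 560171 m, N 3811760 m

Zone 11 central meridian λ₀ = 6×11 − 183 = -117°; Δλ = +0.6550°.
Transverse Mercator on WGS84 with k₀ = 0.9996 gives E = 560170.634 m, N = 3811759.560 m.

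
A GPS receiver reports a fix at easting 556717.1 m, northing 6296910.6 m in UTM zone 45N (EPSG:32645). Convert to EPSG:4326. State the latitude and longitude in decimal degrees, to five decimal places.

Zone 45N: λ₀ = 87°, k₀ = 0.9996, false easting 500000 m.
Meridian distance M = (N − FN)/k₀ = 6299430.4 m.
Inverse transverse Mercator on WGS84 gives φ = 56.81260034°, λ = 87.92899929°.

lat 56.81260°, lon 87.92900°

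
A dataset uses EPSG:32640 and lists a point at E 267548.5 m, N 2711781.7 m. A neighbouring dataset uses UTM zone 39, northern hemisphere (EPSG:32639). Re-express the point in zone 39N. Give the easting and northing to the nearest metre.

UTM 40N → geographic: φ = 24.50240038°, λ = 54.70599982°.
UTM 39N (λ₀ = 51°) forward: E = 875636.437 m, N = 2714894.150 m.

E 875636 m, N 2714894 m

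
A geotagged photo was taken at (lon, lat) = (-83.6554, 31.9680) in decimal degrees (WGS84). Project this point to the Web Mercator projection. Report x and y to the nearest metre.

Web Mercator is spherical with R = a = 6378137 m.
x = R·λ = 6378137 × -1.460062167 = -9312476.530 m.
y = R·ln tan(π/4 + φ/2) = 6378137 × 0.589374431 = 3759110.862 m.

x -9312477 m, y 3759111 m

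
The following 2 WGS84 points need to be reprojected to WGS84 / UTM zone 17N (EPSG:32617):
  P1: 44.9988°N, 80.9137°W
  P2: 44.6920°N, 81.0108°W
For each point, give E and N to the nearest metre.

P1: E 506802 m, N 4982821 m; P2: E 499144 m, N 4948736 m

UTM zone 17N: λ₀ = -81°, k₀ = 0.9996.
P1 (44.9988°, -80.9137°) → (506801.902, 4982820.718) m.
P2 (44.6920°, -81.0108°) → (499144.247, 4948736.487) m.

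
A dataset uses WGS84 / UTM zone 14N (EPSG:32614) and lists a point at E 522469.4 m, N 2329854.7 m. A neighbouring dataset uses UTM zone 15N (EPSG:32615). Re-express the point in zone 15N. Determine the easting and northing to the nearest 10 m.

UTM 14N → geographic: φ = 21.06950025°, λ = -98.78370019°.
UTM 15N (λ₀ = -93°) forward: E = -101577.175 m, N = 2340780.773 m.

E -101580 m, N 2340780 m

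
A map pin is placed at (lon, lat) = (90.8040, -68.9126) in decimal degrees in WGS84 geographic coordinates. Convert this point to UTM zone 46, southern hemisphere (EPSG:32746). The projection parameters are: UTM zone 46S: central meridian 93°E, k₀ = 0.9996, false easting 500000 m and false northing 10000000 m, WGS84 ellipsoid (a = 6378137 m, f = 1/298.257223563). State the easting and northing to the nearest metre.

Zone 46 central meridian λ₀ = 6×46 − 183 = 93°; Δλ = -2.1960°.
Transverse Mercator on WGS84 with k₀ = 0.9996 gives E = 411840.070 m, N = 2353806.727 m.

E 411840 m, N 2353807 m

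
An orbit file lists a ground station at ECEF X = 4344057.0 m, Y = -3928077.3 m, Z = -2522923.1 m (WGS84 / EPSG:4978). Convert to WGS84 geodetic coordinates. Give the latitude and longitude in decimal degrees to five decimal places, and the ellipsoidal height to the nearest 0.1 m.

λ = atan2(Y, X) = -42.12119985°; p = √(X²+Y²) = 5856673.3 m.
Bowring's method on WGS84 (a = 6378137 m, b = 6356752.314 m) gives φ = -23.44539958°, h = 2195.785 m.

lat -23.44540°, lon -42.12120°, h 2195.8 m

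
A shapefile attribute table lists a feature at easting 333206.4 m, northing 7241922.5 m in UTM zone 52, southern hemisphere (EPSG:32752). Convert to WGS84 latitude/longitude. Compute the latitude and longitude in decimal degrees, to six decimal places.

lat -24.928800°, lon 127.348200°

Zone 52S: λ₀ = 129°, k₀ = 0.9996, false easting 500000 m, false northing 10000000 m.
Meridian distance M = (N − FN)/k₀ = -2759181.2 m.
Inverse transverse Mercator on WGS84 gives φ = -24.92880018°, λ = 127.34819986°.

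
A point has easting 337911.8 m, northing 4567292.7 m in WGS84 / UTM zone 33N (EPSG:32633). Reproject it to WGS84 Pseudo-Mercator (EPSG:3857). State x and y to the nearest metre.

x 1454467 m, y 5047925 m

Unproject from UTM 33N (λ₀ = 15°) → φ = 41.24079963°, λ = 13.06569985°.
Web Mercator (R = 6378137 m): x = 1454467.054 m, y = 5047924.698 m.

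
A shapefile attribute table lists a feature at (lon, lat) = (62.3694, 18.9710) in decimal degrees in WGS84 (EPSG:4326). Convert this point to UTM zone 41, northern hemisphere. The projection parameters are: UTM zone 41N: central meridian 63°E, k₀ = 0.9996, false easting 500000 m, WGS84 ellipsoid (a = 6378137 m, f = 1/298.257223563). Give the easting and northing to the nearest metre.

Zone 41 central meridian λ₀ = 6×41 − 183 = 63°; Δλ = -0.6306°.
Transverse Mercator on WGS84 with k₀ = 0.9996 gives E = 433616.865 m, N = 2097737.432 m.

E 433617 m, N 2097737 m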